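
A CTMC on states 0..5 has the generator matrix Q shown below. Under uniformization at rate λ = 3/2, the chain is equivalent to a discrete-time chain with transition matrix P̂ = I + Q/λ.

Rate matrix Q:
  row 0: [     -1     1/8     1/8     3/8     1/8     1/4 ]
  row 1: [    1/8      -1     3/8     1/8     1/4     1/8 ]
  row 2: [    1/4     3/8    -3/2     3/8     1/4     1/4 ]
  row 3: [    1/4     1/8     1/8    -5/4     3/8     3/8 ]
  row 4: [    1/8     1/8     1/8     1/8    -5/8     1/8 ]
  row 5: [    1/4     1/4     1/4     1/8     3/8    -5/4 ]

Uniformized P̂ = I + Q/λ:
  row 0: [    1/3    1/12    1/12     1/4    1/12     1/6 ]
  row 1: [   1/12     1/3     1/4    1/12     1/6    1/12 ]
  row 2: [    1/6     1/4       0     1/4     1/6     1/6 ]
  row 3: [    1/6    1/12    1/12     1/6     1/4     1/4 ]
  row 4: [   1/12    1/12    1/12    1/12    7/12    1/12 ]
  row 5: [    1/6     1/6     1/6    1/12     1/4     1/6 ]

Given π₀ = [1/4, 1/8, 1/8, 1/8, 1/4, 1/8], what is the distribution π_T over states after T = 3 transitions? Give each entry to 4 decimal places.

π = [0.1570, 0.1513, 0.1110, 0.1407, 0.2980, 0.1420]

t=0: π = [0.2500, 0.1250, 0.1250, 0.1250, 0.2500, 0.1250]
t=1: π = [0.1771, 0.1458, 0.1042, 0.1563, 0.2708, 0.1458]
t=2: π = [0.1615, 0.1493, 0.1111, 0.1432, 0.2899, 0.1450]
t=3: π = [0.1570, 0.1513, 0.1110, 0.1407, 0.2980, 0.1420]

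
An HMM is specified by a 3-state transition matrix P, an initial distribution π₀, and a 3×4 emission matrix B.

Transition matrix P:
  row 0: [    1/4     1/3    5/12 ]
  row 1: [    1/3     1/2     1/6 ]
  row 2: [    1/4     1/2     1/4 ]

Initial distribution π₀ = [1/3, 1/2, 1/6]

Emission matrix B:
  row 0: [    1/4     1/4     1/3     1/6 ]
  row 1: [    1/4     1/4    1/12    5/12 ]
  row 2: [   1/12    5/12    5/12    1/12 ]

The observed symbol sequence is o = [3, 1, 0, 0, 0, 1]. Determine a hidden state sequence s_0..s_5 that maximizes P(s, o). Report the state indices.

t=0: δ = [5.556e-02, 2.083e-01, 1.389e-02]  (obs o_0=3)
t=1: δ = [1.736e-02, 2.604e-02, 1.447e-02]  ψ = [1, 1, 1]  (obs o_1=1)
t=2: δ = [2.170e-03, 3.255e-03, 6.028e-04]  ψ = [1, 1, 0]  (obs o_2=0)
t=3: δ = [2.713e-04, 4.069e-04, 7.535e-05]  ψ = [1, 1, 0]  (obs o_3=0)
t=4: δ = [3.391e-05, 5.086e-05, 9.419e-06]  ψ = [1, 1, 0]  (obs o_4=0)
t=5: δ = [4.239e-06, 6.358e-06, 5.887e-06]  ψ = [1, 1, 0]  (obs o_5=1)
backtrack: best end state = 1; path = [1, 1, 1, 1, 1, 1]

path = [1, 1, 1, 1, 1, 1]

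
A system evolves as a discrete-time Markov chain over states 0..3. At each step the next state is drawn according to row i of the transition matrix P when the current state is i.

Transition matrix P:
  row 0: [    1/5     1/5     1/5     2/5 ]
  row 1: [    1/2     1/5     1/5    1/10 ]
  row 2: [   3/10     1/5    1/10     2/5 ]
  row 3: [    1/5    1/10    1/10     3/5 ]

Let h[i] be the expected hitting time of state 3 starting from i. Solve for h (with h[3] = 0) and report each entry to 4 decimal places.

h = [2.9412, 3.8235, 2.9412, 0.0000]

First-step conditioning: h[3] = 0; for i ≠ 3, h[i] = 1 + Σ_k P[i][k]·h[k].
  h[0] = 1 + 1/5·h[0] + 1/5·h[1] + 1/5·h[2]
  h[1] = 1 + 1/2·h[0] + 1/5·h[1] + 1/5·h[2]
  h[2] = 1 + 3/10·h[0] + 1/5·h[1] + 1/10·h[2]
Solving the 3×3 linear system over states ≠ 3 gives exactly h = [50/17, 65/17, 50/17, 0] (h[3] = 0 is the target).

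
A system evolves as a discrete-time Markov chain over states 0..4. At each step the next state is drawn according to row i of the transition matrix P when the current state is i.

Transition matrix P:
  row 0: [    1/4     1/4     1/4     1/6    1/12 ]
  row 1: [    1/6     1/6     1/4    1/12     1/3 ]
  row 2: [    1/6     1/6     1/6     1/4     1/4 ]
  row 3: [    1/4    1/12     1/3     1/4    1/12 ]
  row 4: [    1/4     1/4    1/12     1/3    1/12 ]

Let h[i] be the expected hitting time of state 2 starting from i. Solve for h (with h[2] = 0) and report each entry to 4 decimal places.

h = [4.1093, 4.2830, 0.0000, 3.7042, 4.7267]

First-step conditioning: h[2] = 0; for i ≠ 2, h[i] = 1 + Σ_k P[i][k]·h[k].
  h[0] = 1 + 1/4·h[0] + 1/4·h[1] + 1/6·h[3] + 1/12·h[4]
  h[1] = 1 + 1/6·h[0] + 1/6·h[1] + 1/12·h[3] + 1/3·h[4]
  h[3] = 1 + 1/4·h[0] + 1/12·h[1] + 1/4·h[3] + 1/12·h[4]
  h[4] = 1 + 1/4·h[0] + 1/4·h[1] + 1/3·h[3] + 1/12·h[4]
Solving the 4×4 linear system over states ≠ 2 gives exactly h = [1278/311, 1332/311, 0, 1152/311, 1470/311] (h[2] = 0 is the target).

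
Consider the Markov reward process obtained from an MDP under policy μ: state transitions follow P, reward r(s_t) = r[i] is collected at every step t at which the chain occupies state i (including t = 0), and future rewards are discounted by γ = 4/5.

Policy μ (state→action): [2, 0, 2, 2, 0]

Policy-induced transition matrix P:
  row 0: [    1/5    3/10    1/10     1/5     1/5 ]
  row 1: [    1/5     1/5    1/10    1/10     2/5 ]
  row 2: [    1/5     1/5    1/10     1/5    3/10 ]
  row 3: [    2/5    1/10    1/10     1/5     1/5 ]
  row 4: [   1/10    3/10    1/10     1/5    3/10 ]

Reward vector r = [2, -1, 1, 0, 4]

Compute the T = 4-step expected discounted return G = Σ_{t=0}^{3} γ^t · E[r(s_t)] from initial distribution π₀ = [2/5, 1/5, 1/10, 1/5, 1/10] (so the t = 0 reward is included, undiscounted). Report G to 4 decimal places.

G = 3.8302

t=0: π = [0.4000, 0.2000, 0.1000, 0.2000, 0.1000], E[r] = 1.1000, γ^t·E[r] = 1.100000, running G = 1.100000
t=1: π = [0.2300, 0.2300, 0.1000, 0.1800, 0.2600], E[r] = 1.3700, γ^t·E[r] = 1.096000, running G = 2.196000
t=2: π = [0.2100, 0.2310, 0.1000, 0.1770, 0.2820], E[r] = 1.4170, γ^t·E[r] = 0.906880, running G = 3.102880
t=3: π = [0.2072, 0.2315, 0.1000, 0.1769, 0.2844], E[r] = 1.4205, γ^t·E[r] = 0.727296, running G = 3.830176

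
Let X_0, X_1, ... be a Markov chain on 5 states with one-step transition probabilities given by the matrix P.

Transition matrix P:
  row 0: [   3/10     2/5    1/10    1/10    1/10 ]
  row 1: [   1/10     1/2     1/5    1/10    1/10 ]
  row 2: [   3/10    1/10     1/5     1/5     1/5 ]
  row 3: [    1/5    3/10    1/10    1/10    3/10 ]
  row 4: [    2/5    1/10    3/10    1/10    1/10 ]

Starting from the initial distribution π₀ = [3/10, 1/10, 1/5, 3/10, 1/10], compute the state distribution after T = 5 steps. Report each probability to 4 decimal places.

π = [0.2373, 0.3248, 0.1786, 0.1178, 0.1414]

t=0: π = [0.3000, 0.1000, 0.2000, 0.3000, 0.1000]
t=1: π = [0.2600, 0.2900, 0.1500, 0.1200, 0.1800]
t=2: π = [0.2480, 0.3180, 0.1800, 0.1150, 0.1390]
t=3: π = [0.2388, 0.3246, 0.1776, 0.1180, 0.1410]
t=4: π = [0.2374, 0.3251, 0.1784, 0.1178, 0.1414]
t=5: π = [0.2373, 0.3248, 0.1786, 0.1178, 0.1414]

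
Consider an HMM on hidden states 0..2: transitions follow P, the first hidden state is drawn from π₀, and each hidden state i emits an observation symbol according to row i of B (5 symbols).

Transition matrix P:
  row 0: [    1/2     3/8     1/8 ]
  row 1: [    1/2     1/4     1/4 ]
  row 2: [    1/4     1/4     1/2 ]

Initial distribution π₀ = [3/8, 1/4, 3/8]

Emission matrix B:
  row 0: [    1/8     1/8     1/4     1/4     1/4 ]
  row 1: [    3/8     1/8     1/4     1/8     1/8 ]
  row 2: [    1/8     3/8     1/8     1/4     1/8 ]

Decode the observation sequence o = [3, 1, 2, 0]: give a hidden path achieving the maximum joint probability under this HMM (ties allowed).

t=0: δ = [9.375e-02, 3.125e-02, 9.375e-02]  (obs o_0=3)
t=1: δ = [5.859e-03, 4.395e-03, 1.758e-02]  ψ = [0, 0, 2]  (obs o_1=1)
t=2: δ = [1.099e-03, 1.099e-03, 1.099e-03]  ψ = [2, 2, 2]  (obs o_2=2)
t=3: δ = [6.866e-05, 1.545e-04, 6.866e-05]  ψ = [0, 0, 2]  (obs o_3=0)
backtrack: best end state = 1; path = [2, 2, 0, 1]

path = [2, 2, 0, 1]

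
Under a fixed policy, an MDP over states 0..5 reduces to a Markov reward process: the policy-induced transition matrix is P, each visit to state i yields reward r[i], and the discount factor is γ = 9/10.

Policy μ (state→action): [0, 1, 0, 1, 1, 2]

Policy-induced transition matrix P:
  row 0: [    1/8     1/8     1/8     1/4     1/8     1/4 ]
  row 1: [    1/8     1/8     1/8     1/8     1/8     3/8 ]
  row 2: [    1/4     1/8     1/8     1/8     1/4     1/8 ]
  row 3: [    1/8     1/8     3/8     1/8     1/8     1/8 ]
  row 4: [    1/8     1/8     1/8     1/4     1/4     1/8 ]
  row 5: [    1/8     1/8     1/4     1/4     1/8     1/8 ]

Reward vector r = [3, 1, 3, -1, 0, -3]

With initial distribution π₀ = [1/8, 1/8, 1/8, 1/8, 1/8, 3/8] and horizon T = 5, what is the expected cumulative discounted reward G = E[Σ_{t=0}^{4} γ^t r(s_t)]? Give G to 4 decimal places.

G = 1.0038

t=0: π = [0.1250, 0.1250, 0.1250, 0.1250, 0.1250, 0.3750], E[r] = -0.3750, γ^t·E[r] = -0.375000, running G = -0.375000
t=1: π = [0.1406, 0.1250, 0.2031, 0.2031, 0.1563, 0.1719], E[r] = 0.4375, γ^t·E[r] = 0.393750, running G = 0.018750
t=2: π = [0.1504, 0.1250, 0.1973, 0.1836, 0.1699, 0.1738], E[r] = 0.4629, γ^t·E[r] = 0.374941, running G = 0.393691
t=3: π = [0.1497, 0.1250, 0.1926, 0.1868, 0.1709, 0.1750], E[r] = 0.4399, γ^t·E[r] = 0.320717, running G = 0.714409
t=4: π = [0.1491, 0.1250, 0.1936, 0.1870, 0.1704, 0.1750], E[r] = 0.4411, γ^t·E[r] = 0.289426, running G = 1.003835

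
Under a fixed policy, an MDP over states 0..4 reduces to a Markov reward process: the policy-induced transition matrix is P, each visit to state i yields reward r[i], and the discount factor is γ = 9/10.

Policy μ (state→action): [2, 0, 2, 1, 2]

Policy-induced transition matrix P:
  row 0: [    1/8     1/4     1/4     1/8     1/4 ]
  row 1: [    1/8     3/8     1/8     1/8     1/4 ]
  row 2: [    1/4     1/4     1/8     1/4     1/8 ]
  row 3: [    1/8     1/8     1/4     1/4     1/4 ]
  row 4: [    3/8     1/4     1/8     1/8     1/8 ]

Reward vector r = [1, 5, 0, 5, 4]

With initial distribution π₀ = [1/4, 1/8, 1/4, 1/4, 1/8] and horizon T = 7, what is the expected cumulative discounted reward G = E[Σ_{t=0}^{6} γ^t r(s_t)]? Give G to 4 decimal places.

G = 15.8772

t=0: π = [0.2500, 0.1250, 0.2500, 0.2500, 0.1250], E[r] = 2.6250, γ^t·E[r] = 2.625000, running G = 2.625000
t=1: π = [0.1875, 0.2344, 0.1875, 0.1875, 0.2031], E[r] = 3.1094, γ^t·E[r] = 2.798438, running G = 5.423438
t=2: π = [0.1992, 0.2559, 0.1719, 0.1719, 0.2012], E[r] = 3.1426, γ^t·E[r] = 2.545488, running G = 7.968926
t=3: π = [0.1968, 0.2605, 0.1714, 0.1680, 0.2034], E[r] = 3.1526, γ^t·E[r] = 2.298237, running G = 10.267162
t=4: π = [0.1973, 0.2616, 0.1706, 0.1674, 0.2032], E[r] = 3.1548, γ^t·E[r] = 2.069875, running G = 12.337037
t=5: π = [0.1971, 0.2618, 0.1706, 0.1673, 0.2033], E[r] = 3.1553, γ^t·E[r] = 1.863196, running G = 14.200233
t=6: π = [0.1971, 0.2618, 0.1705, 0.1672, 0.2033], E[r] = 3.1554, γ^t·E[r] = 1.676926, running G = 15.877158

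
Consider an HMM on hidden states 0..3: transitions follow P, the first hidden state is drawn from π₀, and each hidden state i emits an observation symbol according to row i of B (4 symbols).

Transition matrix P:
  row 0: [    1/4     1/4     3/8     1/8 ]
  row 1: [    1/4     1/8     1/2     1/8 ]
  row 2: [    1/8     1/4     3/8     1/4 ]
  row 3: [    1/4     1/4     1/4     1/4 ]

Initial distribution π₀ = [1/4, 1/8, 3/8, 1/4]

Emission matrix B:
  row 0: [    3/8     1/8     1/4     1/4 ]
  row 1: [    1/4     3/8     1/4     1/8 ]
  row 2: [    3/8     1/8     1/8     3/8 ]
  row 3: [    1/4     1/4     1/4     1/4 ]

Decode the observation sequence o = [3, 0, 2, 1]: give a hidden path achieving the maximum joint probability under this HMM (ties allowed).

t=0: δ = [6.250e-02, 1.562e-02, 1.406e-01, 6.250e-02]  (obs o_0=3)
t=1: δ = [6.592e-03, 8.789e-03, 1.978e-02, 8.789e-03]  ψ = [2, 2, 2, 2]  (obs o_1=0)
t=2: δ = [6.180e-04, 1.236e-03, 9.270e-04, 1.236e-03]  ψ = [2, 2, 2, 2]  (obs o_2=2)
t=3: δ = [3.862e-05, 1.159e-04, 7.725e-05, 7.725e-05]  ψ = [1, 3, 1, 3]  (obs o_3=1)
backtrack: best end state = 1; path = [2, 2, 3, 1]

path = [2, 2, 3, 1]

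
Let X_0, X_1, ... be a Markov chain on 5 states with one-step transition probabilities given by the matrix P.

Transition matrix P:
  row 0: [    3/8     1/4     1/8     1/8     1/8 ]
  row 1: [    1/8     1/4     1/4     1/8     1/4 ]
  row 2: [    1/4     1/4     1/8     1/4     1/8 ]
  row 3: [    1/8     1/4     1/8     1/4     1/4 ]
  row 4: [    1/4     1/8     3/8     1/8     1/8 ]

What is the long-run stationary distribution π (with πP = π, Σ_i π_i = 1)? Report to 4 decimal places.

π = [0.2287, 0.2281, 0.1972, 0.1710, 0.1749]

Balance equations π_j = Σ_i π_i·P[i][j]:
  π_0 = 3/8·π_0 + 1/8·π_1 + 1/4·π_2 + 1/8·π_3 + 1/4·π_4
  π_1 = 1/4·π_0 + 1/4·π_1 + 1/4·π_2 + 1/4·π_3 + 1/8·π_4
  π_2 = 1/8·π_0 + 1/4·π_1 + 1/8·π_2 + 1/8·π_3 + 3/8·π_4
  π_3 = 1/8·π_0 + 1/8·π_1 + 1/4·π_2 + 1/4·π_3 + 1/8·π_4
  normalize: π_0 + π_1 + π_2 + π_3 + π_4 = 1
Solving the linear system gives exactly π = [829/3625, 827/3625, 143/725, 124/725, 634/3625].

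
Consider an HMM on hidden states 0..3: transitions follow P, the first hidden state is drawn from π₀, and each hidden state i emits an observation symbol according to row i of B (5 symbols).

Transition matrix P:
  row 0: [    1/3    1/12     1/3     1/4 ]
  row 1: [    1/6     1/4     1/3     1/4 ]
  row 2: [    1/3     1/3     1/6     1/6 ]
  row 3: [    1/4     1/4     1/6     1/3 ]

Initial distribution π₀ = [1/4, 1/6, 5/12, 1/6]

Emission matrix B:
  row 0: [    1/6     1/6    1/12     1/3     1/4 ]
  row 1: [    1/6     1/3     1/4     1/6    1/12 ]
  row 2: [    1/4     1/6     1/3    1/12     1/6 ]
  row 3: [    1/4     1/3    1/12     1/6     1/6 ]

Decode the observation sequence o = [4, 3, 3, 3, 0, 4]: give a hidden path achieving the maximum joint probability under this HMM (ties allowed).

t=0: δ = [6.250e-02, 1.389e-02, 6.944e-02, 2.778e-02]  (obs o_0=4)
t=1: δ = [7.716e-03, 3.858e-03, 1.736e-03, 2.604e-03]  ψ = [2, 2, 0, 0]  (obs o_1=3)
t=2: δ = [8.573e-04, 1.608e-04, 2.143e-04, 3.215e-04]  ψ = [0, 1, 0, 0]  (obs o_2=3)
t=3: δ = [9.526e-05, 1.340e-05, 2.381e-05, 3.572e-05]  ψ = [0, 3, 0, 0]  (obs o_3=3)
t=4: δ = [5.292e-06, 1.488e-06, 7.938e-06, 5.954e-06]  ψ = [0, 3, 0, 0]  (obs o_4=0)
t=5: δ = [6.615e-07, 2.205e-07, 2.940e-07, 3.308e-07]  ψ = [2, 2, 0, 3]  (obs o_5=4)
backtrack: best end state = 0; path = [2, 0, 0, 0, 2, 0]

path = [2, 0, 0, 0, 2, 0]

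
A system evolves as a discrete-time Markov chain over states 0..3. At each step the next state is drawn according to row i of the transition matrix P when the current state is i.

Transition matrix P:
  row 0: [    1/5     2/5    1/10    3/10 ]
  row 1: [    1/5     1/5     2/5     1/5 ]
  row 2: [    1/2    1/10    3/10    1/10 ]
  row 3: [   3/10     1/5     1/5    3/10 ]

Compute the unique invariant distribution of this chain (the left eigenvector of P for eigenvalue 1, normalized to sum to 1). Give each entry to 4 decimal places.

π = [0.2953, 0.2349, 0.2416, 0.2282]

Balance equations π_j = Σ_i π_i·P[i][j]:
  π_0 = 1/5·π_0 + 1/5·π_1 + 1/2·π_2 + 3/10·π_3
  π_1 = 2/5·π_0 + 1/5·π_1 + 1/10·π_2 + 1/5·π_3
  π_2 = 1/10·π_0 + 2/5·π_1 + 3/10·π_2 + 1/5·π_3
  normalize: π_0 + π_1 + π_2 + π_3 = 1
Solving the linear system gives exactly π = [44/149, 35/149, 36/149, 34/149].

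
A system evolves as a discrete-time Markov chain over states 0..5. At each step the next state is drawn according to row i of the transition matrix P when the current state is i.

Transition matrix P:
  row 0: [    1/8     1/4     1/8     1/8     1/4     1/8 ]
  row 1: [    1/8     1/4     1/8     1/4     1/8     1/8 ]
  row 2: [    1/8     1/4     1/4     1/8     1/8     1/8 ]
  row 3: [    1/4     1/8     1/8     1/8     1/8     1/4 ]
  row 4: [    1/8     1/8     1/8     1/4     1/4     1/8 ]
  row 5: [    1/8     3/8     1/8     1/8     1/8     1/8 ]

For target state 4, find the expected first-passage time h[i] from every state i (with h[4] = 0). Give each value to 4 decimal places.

First-step conditioning: h[4] = 0; for i ≠ 4, h[i] = 1 + Σ_k P[i][k]·h[k].
  h[0] = 1 + 1/8·h[0] + 1/4·h[1] + 1/8·h[2] + 1/8·h[3] + 1/8·h[5]
  h[1] = 1 + 1/8·h[0] + 1/4·h[1] + 1/8·h[2] + 1/4·h[3] + 1/8·h[5]
  h[2] = 1 + 1/8·h[0] + 1/4·h[1] + 1/4·h[2] + 1/8·h[3] + 1/8·h[5]
  h[3] = 1 + 1/4·h[0] + 1/8·h[1] + 1/8·h[2] + 1/8·h[3] + 1/4·h[5]
  h[5] = 1 + 1/8·h[0] + 3/8·h[1] + 1/8·h[2] + 1/8·h[3] + 1/8·h[5]
Solving the 5×5 linear system over states ≠ 4 gives exactly h = [1211/198, 2072/297, 692/99, 2044/297, 0, 4151/594] (h[4] = 0 is the target).

h = [6.1162, 6.9764, 6.9899, 6.8822, 0.0000, 6.9882]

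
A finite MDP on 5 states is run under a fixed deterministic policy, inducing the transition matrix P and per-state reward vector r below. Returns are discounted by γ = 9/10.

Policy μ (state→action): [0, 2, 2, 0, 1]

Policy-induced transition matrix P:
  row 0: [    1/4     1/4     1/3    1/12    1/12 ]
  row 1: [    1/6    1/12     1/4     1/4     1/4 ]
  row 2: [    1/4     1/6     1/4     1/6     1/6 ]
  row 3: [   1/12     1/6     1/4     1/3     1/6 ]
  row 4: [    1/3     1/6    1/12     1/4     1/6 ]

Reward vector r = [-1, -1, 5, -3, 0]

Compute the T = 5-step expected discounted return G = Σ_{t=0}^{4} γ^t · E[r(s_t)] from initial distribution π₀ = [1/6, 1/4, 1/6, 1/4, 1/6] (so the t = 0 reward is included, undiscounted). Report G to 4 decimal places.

t=0: π = [0.1667, 0.2500, 0.1667, 0.2500, 0.1667], E[r] = -0.3333, γ^t·E[r] = -0.333333, running G = -0.333333
t=1: π = [0.2014, 0.1597, 0.2361, 0.2292, 0.1736], E[r] = 0.1319, γ^t·E[r] = 0.118750, running G = -0.214583
t=2: π = [0.2130, 0.1701, 0.2378, 0.2159, 0.1632], E[r] = 0.1586, γ^t·E[r] = 0.128438, running G = -0.086146
t=3: π = [0.2134, 0.1702, 0.2405, 0.2127, 0.1631], E[r] = 0.1810, γ^t·E[r] = 0.131977, running G = 0.045831
t=4: π = [0.2140, 0.1703, 0.2406, 0.2121, 0.1631], E[r] = 0.1825, γ^t·E[r] = 0.119728, running G = 0.165559

G = 0.1656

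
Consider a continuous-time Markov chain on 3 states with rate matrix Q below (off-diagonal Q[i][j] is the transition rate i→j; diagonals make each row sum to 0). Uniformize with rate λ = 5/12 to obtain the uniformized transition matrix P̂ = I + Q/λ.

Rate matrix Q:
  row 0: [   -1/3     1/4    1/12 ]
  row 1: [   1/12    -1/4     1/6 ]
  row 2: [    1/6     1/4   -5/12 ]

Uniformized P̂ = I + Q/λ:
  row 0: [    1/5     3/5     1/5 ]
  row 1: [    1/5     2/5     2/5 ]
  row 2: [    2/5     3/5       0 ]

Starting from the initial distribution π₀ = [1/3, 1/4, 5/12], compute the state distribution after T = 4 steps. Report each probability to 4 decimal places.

π = [0.2485, 0.4996, 0.2519]

t=0: π = [0.3333, 0.2500, 0.4167]
t=1: π = [0.2833, 0.5500, 0.1667]
t=2: π = [0.2333, 0.4900, 0.2767]
t=3: π = [0.2553, 0.5020, 0.2427]
t=4: π = [0.2485, 0.4996, 0.2519]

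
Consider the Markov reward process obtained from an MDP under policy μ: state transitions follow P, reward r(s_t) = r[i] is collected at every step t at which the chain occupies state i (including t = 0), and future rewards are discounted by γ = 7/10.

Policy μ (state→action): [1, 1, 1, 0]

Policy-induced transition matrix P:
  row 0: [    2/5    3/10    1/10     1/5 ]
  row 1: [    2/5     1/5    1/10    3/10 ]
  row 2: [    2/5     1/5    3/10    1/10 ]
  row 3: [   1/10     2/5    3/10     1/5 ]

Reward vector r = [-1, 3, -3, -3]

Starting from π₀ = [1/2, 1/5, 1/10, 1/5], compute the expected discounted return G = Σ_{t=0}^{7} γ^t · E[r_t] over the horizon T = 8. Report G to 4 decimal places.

G = -2.1728

t=0: π = [0.5000, 0.2000, 0.1000, 0.2000], E[r] = -0.8000, γ^t·E[r] = -0.800000, running G = -0.800000
t=1: π = [0.3400, 0.2900, 0.1600, 0.2100], E[r] = -0.5800, γ^t·E[r] = -0.406000, running G = -1.206000
t=2: π = [0.3370, 0.2760, 0.1740, 0.2130], E[r] = -0.6700, γ^t·E[r] = -0.328300, running G = -1.534300
t=3: π = [0.3361, 0.2763, 0.1774, 0.2102], E[r] = -0.6700, γ^t·E[r] = -0.229810, running G = -1.764110
t=4: π = [0.3369, 0.2757, 0.1775, 0.2099], E[r] = -0.6722, γ^t·E[r] = -0.161400, running G = -1.925510
t=5: π = [0.3370, 0.2757, 0.1775, 0.2098], E[r] = -0.6719, γ^t·E[r] = -0.112927, running G = -2.038437
t=6: π = [0.3371, 0.2757, 0.1775, 0.2098], E[r] = -0.6719, γ^t·E[r] = -0.079047, running G = -2.117484
t=7: π = [0.3371, 0.2757, 0.1775, 0.2098], E[r] = -0.6719, γ^t·E[r] = -0.055332, running G = -2.172816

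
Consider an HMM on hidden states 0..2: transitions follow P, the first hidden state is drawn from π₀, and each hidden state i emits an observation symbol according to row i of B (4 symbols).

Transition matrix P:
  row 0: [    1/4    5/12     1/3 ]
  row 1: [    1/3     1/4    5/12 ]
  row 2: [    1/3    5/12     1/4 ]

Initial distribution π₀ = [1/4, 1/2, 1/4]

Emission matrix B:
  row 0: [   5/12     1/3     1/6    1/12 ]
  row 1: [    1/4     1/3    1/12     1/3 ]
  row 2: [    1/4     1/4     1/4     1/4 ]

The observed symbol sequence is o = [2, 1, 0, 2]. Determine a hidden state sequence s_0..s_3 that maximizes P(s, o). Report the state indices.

path = [2, 1, 0, 2]

t=0: δ = [4.167e-02, 4.167e-02, 6.250e-02]  (obs o_0=2)
t=1: δ = [6.944e-03, 8.681e-03, 4.340e-03]  ψ = [2, 2, 1]  (obs o_1=1)
t=2: δ = [1.206e-03, 7.234e-04, 9.042e-04]  ψ = [1, 0, 1]  (obs o_2=0)
t=3: δ = [5.023e-05, 4.186e-05, 1.005e-04]  ψ = [0, 0, 0]  (obs o_3=2)
backtrack: best end state = 2; path = [2, 1, 0, 2]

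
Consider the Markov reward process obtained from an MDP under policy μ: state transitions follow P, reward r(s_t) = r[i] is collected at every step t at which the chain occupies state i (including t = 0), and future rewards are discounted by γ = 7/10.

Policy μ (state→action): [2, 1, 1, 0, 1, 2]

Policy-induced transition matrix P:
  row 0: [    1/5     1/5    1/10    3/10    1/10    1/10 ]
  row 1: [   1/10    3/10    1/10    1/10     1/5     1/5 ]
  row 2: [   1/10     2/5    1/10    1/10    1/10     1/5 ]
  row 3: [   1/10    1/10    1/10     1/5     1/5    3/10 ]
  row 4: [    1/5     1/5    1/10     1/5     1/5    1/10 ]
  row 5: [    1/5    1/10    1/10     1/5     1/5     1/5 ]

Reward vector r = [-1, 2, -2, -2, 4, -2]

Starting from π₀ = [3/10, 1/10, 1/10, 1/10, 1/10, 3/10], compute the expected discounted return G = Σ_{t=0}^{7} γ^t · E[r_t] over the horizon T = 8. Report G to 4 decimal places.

t=0: π = [0.3000, 0.1000, 0.1000, 0.1000, 0.1000, 0.3000], E[r] = -0.7000, γ^t·E[r] = -0.700000, running G = -0.700000
t=1: π = [0.1700, 0.1900, 0.1000, 0.2100, 0.1600, 0.1700], E[r] = -0.1100, γ^t·E[r] = -0.077000, running G = -0.777000
t=2: π = [0.1500, 0.2010, 0.1000, 0.1880, 0.1730, 0.1880], E[r] = -0.0080, γ^t·E[r] = -0.003920, running G = -0.780920
t=3: π = [0.1511, 0.2025, 0.1000, 0.1849, 0.1750, 0.1865], E[r] = 0.0111, γ^t·E[r] = 0.003807, running G = -0.777113
t=4: π = [0.1513, 0.2031, 0.1000, 0.1849, 0.1749, 0.1859], E[r] = 0.0130, γ^t·E[r] = 0.003131, running G = -0.773982
t=5: π = [0.1512, 0.2032, 0.1000, 0.1848, 0.1749, 0.1859], E[r] = 0.0134, γ^t·E[r] = 0.002251, running G = -0.771730
t=6: π = [0.1512, 0.2033, 0.1000, 0.1848, 0.1749, 0.1859], E[r] = 0.0135, γ^t·E[r] = 0.001587, running G = -0.770143
t=7: π = [0.1512, 0.2033, 0.1000, 0.1848, 0.1749, 0.1859], E[r] = 0.0135, γ^t·E[r] = 0.001113, running G = -0.769030

G = -0.7690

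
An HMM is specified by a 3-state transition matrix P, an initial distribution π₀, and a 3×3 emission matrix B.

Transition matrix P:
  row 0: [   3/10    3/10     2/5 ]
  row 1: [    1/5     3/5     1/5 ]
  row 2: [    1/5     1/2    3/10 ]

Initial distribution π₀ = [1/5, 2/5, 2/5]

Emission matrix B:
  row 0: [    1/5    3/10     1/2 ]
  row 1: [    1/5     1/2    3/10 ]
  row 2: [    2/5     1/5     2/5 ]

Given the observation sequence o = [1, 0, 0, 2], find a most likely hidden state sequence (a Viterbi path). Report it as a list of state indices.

path = [1, 1, 1, 1]

t=0: δ = [6.000e-02, 2.000e-01, 8.000e-02]  (obs o_0=1)
t=1: δ = [8.000e-03, 2.400e-02, 1.600e-02]  ψ = [1, 1, 1]  (obs o_1=0)
t=2: δ = [9.600e-04, 2.880e-03, 1.920e-03]  ψ = [1, 1, 1]  (obs o_2=0)
t=3: δ = [2.880e-04, 5.184e-04, 2.304e-04]  ψ = [1, 1, 1]  (obs o_3=2)
backtrack: best end state = 1; path = [1, 1, 1, 1]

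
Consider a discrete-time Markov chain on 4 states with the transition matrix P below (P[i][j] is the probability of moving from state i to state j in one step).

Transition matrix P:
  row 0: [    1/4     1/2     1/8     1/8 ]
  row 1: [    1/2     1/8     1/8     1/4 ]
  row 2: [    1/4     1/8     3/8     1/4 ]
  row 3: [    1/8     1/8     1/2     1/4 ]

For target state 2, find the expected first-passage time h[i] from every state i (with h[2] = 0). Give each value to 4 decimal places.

h = [5.1200, 4.9280, 0.0000, 3.0080]

First-step conditioning: h[2] = 0; for i ≠ 2, h[i] = 1 + Σ_k P[i][k]·h[k].
  h[0] = 1 + 1/4·h[0] + 1/2·h[1] + 1/8·h[3]
  h[1] = 1 + 1/2·h[0] + 1/8·h[1] + 1/4·h[3]
  h[3] = 1 + 1/8·h[0] + 1/8·h[1] + 1/4·h[3]
Solving the 3×3 linear system over states ≠ 2 gives exactly h = [128/25, 616/125, 0, 376/125] (h[2] = 0 is the target).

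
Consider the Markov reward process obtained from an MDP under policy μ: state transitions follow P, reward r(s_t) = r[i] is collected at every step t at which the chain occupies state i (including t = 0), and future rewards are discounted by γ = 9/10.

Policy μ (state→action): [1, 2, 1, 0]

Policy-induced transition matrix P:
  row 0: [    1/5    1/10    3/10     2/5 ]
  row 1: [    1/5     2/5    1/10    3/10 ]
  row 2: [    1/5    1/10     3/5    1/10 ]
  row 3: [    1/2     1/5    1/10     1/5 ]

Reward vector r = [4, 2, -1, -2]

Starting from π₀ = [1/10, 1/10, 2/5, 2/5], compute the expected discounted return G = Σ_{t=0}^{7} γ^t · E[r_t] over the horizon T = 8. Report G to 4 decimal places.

t=0: π = [0.1000, 0.1000, 0.4000, 0.4000], E[r] = -0.6000, γ^t·E[r] = -0.600000, running G = -0.600000
t=1: π = [0.3200, 0.1700, 0.3200, 0.1900], E[r] = 0.9200, γ^t·E[r] = 0.828000, running G = 0.228000
t=2: π = [0.2570, 0.1700, 0.3240, 0.2490], E[r] = 0.5460, γ^t·E[r] = 0.442260, running G = 0.670260
t=3: π = [0.2747, 0.1759, 0.3134, 0.2360], E[r] = 0.6652, γ^t·E[r] = 0.484931, running G = 1.155191
t=4: π = [0.2708, 0.1764, 0.3116, 0.2412], E[r] = 0.6419, γ^t·E[r] = 0.421164, running G = 1.576355
t=5: π = [0.2724, 0.1770, 0.3100, 0.2406], E[r] = 0.6522, γ^t·E[r] = 0.385142, running G = 1.961497
t=6: π = [0.2722, 0.1772, 0.3095, 0.2412], E[r] = 0.6513, γ^t·E[r] = 0.346122, running G = 2.307619
t=7: π = [0.2724, 0.1773, 0.3092, 0.2412], E[r] = 0.6524, γ^t·E[r] = 0.312023, running G = 2.619643

G = 2.6196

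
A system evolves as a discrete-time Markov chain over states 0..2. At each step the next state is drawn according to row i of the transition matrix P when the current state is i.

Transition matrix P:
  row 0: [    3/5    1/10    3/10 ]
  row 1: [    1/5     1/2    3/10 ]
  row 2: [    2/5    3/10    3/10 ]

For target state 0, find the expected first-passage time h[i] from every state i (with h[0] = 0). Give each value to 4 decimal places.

h = [0.0000, 3.8462, 3.0769]

First-step conditioning: h[0] = 0; for i ≠ 0, h[i] = 1 + Σ_k P[i][k]·h[k].
  h[1] = 1 + 1/2·h[1] + 3/10·h[2]
  h[2] = 1 + 3/10·h[1] + 3/10·h[2]
Solving the 2×2 linear system over states ≠ 0 gives exactly h = [0, 50/13, 40/13] (h[0] = 0 is the target).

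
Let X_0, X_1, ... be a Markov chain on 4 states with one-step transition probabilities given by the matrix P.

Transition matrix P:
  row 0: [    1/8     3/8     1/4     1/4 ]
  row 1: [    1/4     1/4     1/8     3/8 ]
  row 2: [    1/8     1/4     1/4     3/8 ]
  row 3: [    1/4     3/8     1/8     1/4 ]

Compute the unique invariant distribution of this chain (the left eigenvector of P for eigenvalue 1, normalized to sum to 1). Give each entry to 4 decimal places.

Balance equations π_j = Σ_i π_i·P[i][j]:
  π_0 = 1/8·π_0 + 1/4·π_1 + 1/8·π_2 + 1/4·π_3
  π_1 = 3/8·π_0 + 1/4·π_1 + 1/4·π_2 + 3/8·π_3
  π_2 = 1/4·π_0 + 1/8·π_1 + 1/4·π_2 + 1/8·π_3
  normalize: π_0 + π_1 + π_2 + π_3 = 1
Solving the linear system gives exactly π = [13/64, 181/576, 11/64, 179/576].

π = [0.2031, 0.3142, 0.1719, 0.3108]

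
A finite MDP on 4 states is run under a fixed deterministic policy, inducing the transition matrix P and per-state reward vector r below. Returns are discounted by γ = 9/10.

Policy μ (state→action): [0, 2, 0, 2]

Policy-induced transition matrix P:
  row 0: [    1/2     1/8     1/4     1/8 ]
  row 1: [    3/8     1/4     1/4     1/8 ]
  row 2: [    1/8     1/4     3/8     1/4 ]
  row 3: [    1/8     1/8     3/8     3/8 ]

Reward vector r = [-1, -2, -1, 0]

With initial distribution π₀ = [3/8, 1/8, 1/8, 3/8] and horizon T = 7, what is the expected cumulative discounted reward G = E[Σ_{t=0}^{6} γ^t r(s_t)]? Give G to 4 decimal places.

t=0: π = [0.3750, 0.1250, 0.1250, 0.3750], E[r] = -0.7500, γ^t·E[r] = -0.750000, running G = -0.750000
t=1: π = [0.2969, 0.1563, 0.3125, 0.2344], E[r] = -0.9219, γ^t·E[r] = -0.829688, running G = -1.579688
t=2: π = [0.2754, 0.1836, 0.3184, 0.2227], E[r] = -0.9609, γ^t·E[r] = -0.778359, running G = -2.358047
t=3: π = [0.2742, 0.1877, 0.3176, 0.2205], E[r] = -0.9673, γ^t·E[r] = -0.705151, running G = -3.063198
t=4: π = [0.2747, 0.1882, 0.3173, 0.2198], E[r] = -0.9684, γ^t·E[r] = -0.635337, running G = -3.698534
t=5: π = [0.2751, 0.1882, 0.3171, 0.2196], E[r] = -0.9686, γ^t·E[r] = -0.571929, running G = -4.270463
t=6: π = [0.2752, 0.1882, 0.3171, 0.2195], E[r] = -0.9686, γ^t·E[r] = -0.514764, running G = -4.785227

G = -4.7852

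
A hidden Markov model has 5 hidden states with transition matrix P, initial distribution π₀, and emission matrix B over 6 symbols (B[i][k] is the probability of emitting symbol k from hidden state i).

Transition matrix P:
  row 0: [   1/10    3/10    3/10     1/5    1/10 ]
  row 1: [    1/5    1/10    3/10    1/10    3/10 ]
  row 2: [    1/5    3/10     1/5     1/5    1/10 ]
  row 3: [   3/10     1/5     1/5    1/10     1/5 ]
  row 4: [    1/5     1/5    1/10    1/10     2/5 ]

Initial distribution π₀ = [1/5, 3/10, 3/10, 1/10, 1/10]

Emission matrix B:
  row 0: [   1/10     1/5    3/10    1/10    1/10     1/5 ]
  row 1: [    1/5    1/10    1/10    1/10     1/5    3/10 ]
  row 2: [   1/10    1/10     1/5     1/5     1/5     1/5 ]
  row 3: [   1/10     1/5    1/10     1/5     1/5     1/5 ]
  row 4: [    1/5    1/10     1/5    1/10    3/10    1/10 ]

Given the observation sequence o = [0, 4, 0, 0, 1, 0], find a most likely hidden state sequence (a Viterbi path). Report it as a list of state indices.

t=0: δ = [2.000e-02, 6.000e-02, 3.000e-02, 1.000e-02, 2.000e-02]  (obs o_0=0)
t=1: δ = [1.200e-03, 1.800e-03, 3.600e-03, 1.200e-03, 5.400e-03]  ψ = [1, 2, 1, 1, 1]  (obs o_1=4)
t=2: δ = [1.080e-04, 2.160e-04, 7.200e-05, 7.200e-05, 4.320e-04]  ψ = [4, 2, 2, 2, 4]  (obs o_2=0)
t=3: δ = [8.640e-06, 1.728e-05, 6.480e-06, 4.320e-06, 3.456e-05]  ψ = [4, 4, 1, 4, 4]  (obs o_3=0)
t=4: δ = [1.382e-06, 6.912e-07, 5.184e-07, 6.912e-07, 1.382e-06]  ψ = [4, 4, 1, 4, 4]  (obs o_4=1)
t=5: δ = [2.765e-08, 8.294e-08, 4.147e-08, 2.765e-08, 1.106e-07]  ψ = [4, 0, 0, 0, 4]  (obs o_5=0)
backtrack: best end state = 4; path = [1, 4, 4, 4, 4, 4]

path = [1, 4, 4, 4, 4, 4]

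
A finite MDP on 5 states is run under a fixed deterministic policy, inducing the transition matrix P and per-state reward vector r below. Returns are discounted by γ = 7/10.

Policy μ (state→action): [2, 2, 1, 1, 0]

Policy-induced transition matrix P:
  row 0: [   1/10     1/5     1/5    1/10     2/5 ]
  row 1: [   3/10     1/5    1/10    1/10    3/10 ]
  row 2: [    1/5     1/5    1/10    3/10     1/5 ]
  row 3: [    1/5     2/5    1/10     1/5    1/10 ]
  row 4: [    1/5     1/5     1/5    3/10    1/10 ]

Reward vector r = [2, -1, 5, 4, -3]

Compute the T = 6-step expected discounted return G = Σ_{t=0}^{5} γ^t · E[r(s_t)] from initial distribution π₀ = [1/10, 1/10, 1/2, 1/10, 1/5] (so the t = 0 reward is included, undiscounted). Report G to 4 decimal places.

t=0: π = [0.1000, 0.1000, 0.5000, 0.1000, 0.2000], E[r] = 2.4000, γ^t·E[r] = 2.400000, running G = 2.400000
t=1: π = [0.2000, 0.2200, 0.1300, 0.2500, 0.2000], E[r] = 1.2300, γ^t·E[r] = 0.861000, running G = 3.261000
t=2: π = [0.2020, 0.2500, 0.1400, 0.1910, 0.2170], E[r] = 0.9670, γ^t·E[r] = 0.473830, running G = 3.734830
t=3: π = [0.2048, 0.2382, 0.1419, 0.1905, 0.2246], E[r] = 0.9691, γ^t·E[r] = 0.332401, running G = 4.067231
t=4: π = [0.2033, 0.2381, 0.1429, 0.1924, 0.2233], E[r] = 0.9829, γ^t·E[r] = 0.235987, running G = 4.303218
t=5: π = [0.2035, 0.2385, 0.1427, 0.1925, 0.2229], E[r] = 0.9829, γ^t·E[r] = 0.165204, running G = 4.468422

G = 4.4684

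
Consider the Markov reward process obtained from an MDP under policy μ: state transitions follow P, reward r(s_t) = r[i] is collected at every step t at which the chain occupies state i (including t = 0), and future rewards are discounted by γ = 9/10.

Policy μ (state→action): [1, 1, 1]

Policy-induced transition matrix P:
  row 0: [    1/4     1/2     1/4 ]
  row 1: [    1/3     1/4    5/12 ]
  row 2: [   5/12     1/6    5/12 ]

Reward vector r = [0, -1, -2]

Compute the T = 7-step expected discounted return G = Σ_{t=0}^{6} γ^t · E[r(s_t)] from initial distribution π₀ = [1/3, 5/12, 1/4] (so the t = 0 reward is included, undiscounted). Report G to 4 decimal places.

t=0: π = [0.3333, 0.4167, 0.2500], E[r] = -0.9167, γ^t·E[r] = -0.916667, running G = -0.916667
t=1: π = [0.3264, 0.3125, 0.3611], E[r] = -1.0347, γ^t·E[r] = -0.931250, running G = -1.847917
t=2: π = [0.3362, 0.3015, 0.3623], E[r] = -1.0260, γ^t·E[r] = -0.831094, running G = -2.679010
t=3: π = [0.3355, 0.3039, 0.3606], E[r] = -1.0251, γ^t·E[r] = -0.747316, running G = -3.426327
t=4: π = [0.3354, 0.3038, 0.3607], E[r] = -1.0253, γ^t·E[r] = -0.672714, running G = -4.099041
t=5: π = [0.3354, 0.3038, 0.3608], E[r] = -1.0253, γ^t·E[r] = -0.605440, running G = -4.704481
t=6: π = [0.3354, 0.3038, 0.3608], E[r] = -1.0253, γ^t·E[r] = -0.544895, running G = -5.249376

G = -5.2494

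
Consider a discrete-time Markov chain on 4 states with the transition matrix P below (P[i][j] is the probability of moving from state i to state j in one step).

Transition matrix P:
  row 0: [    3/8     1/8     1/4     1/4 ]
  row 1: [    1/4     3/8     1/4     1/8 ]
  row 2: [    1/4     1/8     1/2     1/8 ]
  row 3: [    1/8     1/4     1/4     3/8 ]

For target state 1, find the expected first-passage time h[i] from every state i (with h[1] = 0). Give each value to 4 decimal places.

First-step conditioning: h[1] = 0; for i ≠ 1, h[i] = 1 + Σ_k P[i][k]·h[k].
  h[0] = 1 + 3/8·h[0] + 1/4·h[2] + 1/4·h[3]
  h[2] = 1 + 1/4·h[0] + 1/2·h[2] + 1/8·h[3]
  h[3] = 1 + 1/8·h[0] + 1/4·h[2] + 3/8·h[3]
Solving the 3×3 linear system over states ≠ 1 gives exactly h = [84/13, 0, 86/13, 72/13] (h[1] = 0 is the target).

h = [6.4615, 0.0000, 6.6154, 5.5385]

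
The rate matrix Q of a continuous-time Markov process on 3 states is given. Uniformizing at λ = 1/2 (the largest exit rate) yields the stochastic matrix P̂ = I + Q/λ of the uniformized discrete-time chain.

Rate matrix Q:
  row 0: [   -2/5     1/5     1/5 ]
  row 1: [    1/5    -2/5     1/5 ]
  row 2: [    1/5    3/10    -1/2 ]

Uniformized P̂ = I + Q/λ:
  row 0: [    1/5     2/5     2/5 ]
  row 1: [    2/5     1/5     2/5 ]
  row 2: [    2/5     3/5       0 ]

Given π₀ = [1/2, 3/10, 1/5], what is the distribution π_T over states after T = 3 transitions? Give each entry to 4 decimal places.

π = [0.3320, 0.3768, 0.2912]

t=0: π = [0.5000, 0.3000, 0.2000]
t=1: π = [0.3000, 0.3800, 0.3200]
t=2: π = [0.3400, 0.3880, 0.2720]
t=3: π = [0.3320, 0.3768, 0.2912]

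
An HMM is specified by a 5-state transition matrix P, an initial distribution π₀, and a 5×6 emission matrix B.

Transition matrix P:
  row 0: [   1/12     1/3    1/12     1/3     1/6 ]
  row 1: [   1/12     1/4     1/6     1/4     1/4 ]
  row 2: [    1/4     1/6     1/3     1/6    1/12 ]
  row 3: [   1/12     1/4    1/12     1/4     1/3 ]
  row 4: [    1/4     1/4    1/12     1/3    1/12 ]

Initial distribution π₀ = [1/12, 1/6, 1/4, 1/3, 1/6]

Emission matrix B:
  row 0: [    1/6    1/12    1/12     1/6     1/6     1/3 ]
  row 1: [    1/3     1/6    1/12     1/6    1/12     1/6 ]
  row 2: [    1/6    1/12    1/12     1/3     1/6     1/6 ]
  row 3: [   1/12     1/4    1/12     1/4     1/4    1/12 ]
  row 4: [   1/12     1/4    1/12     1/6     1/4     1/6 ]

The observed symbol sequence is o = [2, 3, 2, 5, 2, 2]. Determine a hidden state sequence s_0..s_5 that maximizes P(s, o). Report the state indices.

t=0: δ = [6.944e-03, 1.389e-02, 2.083e-02, 2.778e-02, 1.389e-02]  (obs o_0=2)
t=1: δ = [8.681e-04, 1.157e-03, 2.315e-03, 1.736e-03, 1.543e-03]  ψ = [2, 3, 2, 3, 3]  (obs o_1=3)
t=2: δ = [4.823e-05, 3.617e-05, 6.430e-05, 4.287e-05, 4.823e-05]  ψ = [2, 3, 2, 4, 3]  (obs o_2=2)
t=3: δ = [5.358e-06, 2.679e-06, 3.572e-06, 1.340e-06, 2.381e-06]  ψ = [2, 0, 2, 0, 3]  (obs o_3=5)
t=4: δ = [7.442e-08, 1.488e-07, 9.923e-08, 1.488e-07, 7.442e-08]  ψ = [2, 0, 2, 0, 0]  (obs o_4=2)
t=5: δ = [2.067e-09, 3.101e-09, 2.756e-09, 3.101e-09, 4.135e-09]  ψ = [2, 1, 2, 1, 3]  (obs o_5=2)
backtrack: best end state = 4; path = [2, 2, 2, 0, 3, 4]

path = [2, 2, 2, 0, 3, 4]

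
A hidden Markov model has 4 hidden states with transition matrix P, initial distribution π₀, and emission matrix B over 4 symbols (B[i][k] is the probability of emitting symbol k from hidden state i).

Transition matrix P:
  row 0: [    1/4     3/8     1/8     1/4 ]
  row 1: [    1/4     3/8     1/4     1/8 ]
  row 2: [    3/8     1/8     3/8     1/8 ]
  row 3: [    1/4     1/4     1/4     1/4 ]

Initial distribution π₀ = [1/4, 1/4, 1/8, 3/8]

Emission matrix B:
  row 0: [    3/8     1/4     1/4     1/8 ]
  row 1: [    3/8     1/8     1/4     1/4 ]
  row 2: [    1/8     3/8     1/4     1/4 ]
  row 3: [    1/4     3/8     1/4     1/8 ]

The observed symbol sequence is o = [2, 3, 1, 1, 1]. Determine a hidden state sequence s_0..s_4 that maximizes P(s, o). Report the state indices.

t=0: δ = [6.250e-02, 6.250e-02, 3.125e-02, 9.375e-02]  (obs o_0=2)
t=1: δ = [2.930e-03, 5.859e-03, 5.859e-03, 2.930e-03]  ψ = [3, 0, 3, 3]  (obs o_1=3)
t=2: δ = [5.493e-04, 2.747e-04, 8.240e-04, 2.747e-04]  ψ = [2, 1, 2, 0]  (obs o_2=1)
t=3: δ = [7.725e-05, 2.575e-05, 1.159e-04, 5.150e-05]  ψ = [2, 0, 2, 0]  (obs o_3=1)
t=4: δ = [1.086e-05, 3.621e-06, 1.629e-05, 7.242e-06]  ψ = [2, 0, 2, 0]  (obs o_4=1)
backtrack: best end state = 2; path = [3, 2, 2, 2, 2]

path = [3, 2, 2, 2, 2]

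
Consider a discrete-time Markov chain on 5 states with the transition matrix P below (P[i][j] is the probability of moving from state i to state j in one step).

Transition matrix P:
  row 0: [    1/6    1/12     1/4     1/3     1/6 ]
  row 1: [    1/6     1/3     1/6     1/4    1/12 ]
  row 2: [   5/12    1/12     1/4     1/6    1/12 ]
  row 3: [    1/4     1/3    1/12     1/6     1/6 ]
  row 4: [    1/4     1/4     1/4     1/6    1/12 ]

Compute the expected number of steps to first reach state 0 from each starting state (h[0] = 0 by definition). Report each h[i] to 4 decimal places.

First-step conditioning: h[0] = 0; for i ≠ 0, h[i] = 1 + Σ_k P[i][k]·h[k].
  h[1] = 1 + 1/3·h[1] + 1/6·h[2] + 1/4·h[3] + 1/12·h[4]
  h[2] = 1 + 1/12·h[1] + 1/4·h[2] + 1/6·h[3] + 1/12·h[4]
  h[3] = 1 + 1/3·h[1] + 1/12·h[2] + 1/6·h[3] + 1/6·h[4]
  h[4] = 1 + 1/4·h[1] + 1/4·h[2] + 1/6·h[3] + 1/12·h[4]
Solving the 4×4 linear system over states ≠ 0 gives exactly h = [0, 10296/2425, 7548/2425, 9636/2425, 9264/2425] (h[0] = 0 is the target).

h = [0.0000, 4.2458, 3.1126, 3.9736, 3.8202]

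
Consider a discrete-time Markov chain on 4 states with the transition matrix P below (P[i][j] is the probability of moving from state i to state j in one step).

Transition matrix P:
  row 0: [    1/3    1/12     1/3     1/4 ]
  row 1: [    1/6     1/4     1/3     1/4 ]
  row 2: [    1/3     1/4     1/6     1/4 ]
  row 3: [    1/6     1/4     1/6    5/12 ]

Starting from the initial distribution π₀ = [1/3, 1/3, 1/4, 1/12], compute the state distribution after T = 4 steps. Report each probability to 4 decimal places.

π = [0.2490, 0.2083, 0.2429, 0.2998]

t=0: π = [0.3333, 0.3333, 0.2500, 0.0833]
t=1: π = [0.2639, 0.1944, 0.2778, 0.2639]
t=2: π = [0.2569, 0.2060, 0.2431, 0.2940]
t=3: π = [0.2500, 0.2072, 0.2438, 0.2990]
t=4: π = [0.2490, 0.2083, 0.2429, 0.2998]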